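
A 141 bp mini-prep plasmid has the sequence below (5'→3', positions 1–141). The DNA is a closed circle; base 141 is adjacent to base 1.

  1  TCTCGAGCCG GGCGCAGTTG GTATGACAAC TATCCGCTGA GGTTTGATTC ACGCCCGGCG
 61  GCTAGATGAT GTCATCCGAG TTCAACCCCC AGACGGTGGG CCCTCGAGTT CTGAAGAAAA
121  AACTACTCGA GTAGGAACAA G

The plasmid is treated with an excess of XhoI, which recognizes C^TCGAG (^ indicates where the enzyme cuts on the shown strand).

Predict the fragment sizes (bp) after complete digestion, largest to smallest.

101, 23, 17 bp

XhoI sites (CTCGAG) start at positions 2, 103, 126.
XhoI cuts after the first base of each site, so after positions 2, 103, 126.
Circular molecule, 3 cuts → 3 fragments:
  3–103 → 101 bp
  104–126 → 23 bp
  127–141 then 1–2 → 15 + 2 = 17 bp
Sorted largest to smallest: 101, 23, 17 bp.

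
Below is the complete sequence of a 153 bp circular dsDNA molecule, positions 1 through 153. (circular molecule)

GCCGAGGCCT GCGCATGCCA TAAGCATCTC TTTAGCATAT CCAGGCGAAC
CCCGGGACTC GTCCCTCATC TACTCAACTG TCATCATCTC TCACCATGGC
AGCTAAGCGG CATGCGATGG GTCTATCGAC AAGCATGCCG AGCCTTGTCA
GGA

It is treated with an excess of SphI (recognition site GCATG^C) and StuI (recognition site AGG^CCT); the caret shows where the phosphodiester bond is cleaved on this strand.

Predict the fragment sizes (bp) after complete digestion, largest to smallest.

SphI sites (GCATGC) start at positions 13, 110, 133.
SphI cuts after base 5 of each site (before the last base), so after positions 17, 114, 137.
The StuI site (AGGCCT) starts at position 5.
StuI cuts after base 3 of each site, so after position 7.
Combined cut positions: 7, 17, 114, 137.
Circular molecule, 4 cuts → 4 fragments:
  8–17 → 10 bp
  18–114 → 97 bp
  115–137 → 23 bp
  138–153 then 1–7 → 16 + 7 = 23 bp
Sorted largest to smallest: 97, 23, 23, 10 bp.

97, 23, 23, 10 bp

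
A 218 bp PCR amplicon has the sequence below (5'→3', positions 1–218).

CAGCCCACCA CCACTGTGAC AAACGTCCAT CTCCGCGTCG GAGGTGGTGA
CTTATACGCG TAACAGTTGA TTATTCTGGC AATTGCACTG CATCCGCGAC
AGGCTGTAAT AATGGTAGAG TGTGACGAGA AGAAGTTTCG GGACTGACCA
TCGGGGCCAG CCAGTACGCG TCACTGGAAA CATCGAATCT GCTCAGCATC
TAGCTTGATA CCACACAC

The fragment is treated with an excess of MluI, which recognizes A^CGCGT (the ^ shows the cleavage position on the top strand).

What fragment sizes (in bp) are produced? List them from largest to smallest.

MluI sites (ACGCGT) start at positions 56, 166.
MluI cuts after the first base of each site, so after positions 56, 166.
Linear molecule, 2 cuts → 3 fragments:
  1–56 → 56 bp
  57–166 → 110 bp
  167–218 → 52 bp
Sorted largest to smallest: 110, 56, 52 bp.

110, 56, 52 bp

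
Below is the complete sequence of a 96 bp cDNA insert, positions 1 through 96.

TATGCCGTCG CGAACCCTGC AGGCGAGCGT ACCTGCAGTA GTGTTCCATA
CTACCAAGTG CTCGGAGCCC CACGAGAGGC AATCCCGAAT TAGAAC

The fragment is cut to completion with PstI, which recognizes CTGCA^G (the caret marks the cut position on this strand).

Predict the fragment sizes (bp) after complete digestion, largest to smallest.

PstI sites (CTGCAG) start at positions 17, 33.
PstI cuts after base 5 of each site (before the last base), so after positions 21, 37.
Linear molecule, 2 cuts → 3 fragments:
  1–21 → 21 bp
  22–37 → 16 bp
  38–96 → 59 bp
Sorted largest to smallest: 59, 21, 16 bp.

59, 21, 16 bp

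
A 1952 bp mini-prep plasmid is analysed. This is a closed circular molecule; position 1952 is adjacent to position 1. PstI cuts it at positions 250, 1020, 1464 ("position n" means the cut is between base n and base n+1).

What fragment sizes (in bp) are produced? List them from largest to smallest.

Circular molecule, 3 cuts → 3 fragments:
  1020 − 250 = 770 bp
  1464 − 1020 = 444 bp
  wrap: 1952 − 1464 + 250 = 738 bp
Sorted largest to smallest: 770, 738, 444 bp.

770, 738, 444 bp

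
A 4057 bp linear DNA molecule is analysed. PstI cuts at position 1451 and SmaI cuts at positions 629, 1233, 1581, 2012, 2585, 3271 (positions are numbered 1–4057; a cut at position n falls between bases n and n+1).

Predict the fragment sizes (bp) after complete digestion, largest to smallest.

786, 686, 629, 604, 573, 431, 218, 130 bp

Combined cut positions (sorted): 629, 1233, 1451, 1581, 2012, 2585, 3271.
Linear molecule, 7 cuts → 8 fragments:
  629 − 0 = 629 bp
  1233 − 629 = 604 bp
  1451 − 1233 = 218 bp
  1581 − 1451 = 130 bp
  2012 − 1581 = 431 bp
  2585 − 2012 = 573 bp
  3271 − 2585 = 686 bp
  4057 − 3271 = 786 bp
Sorted largest to smallest: 786, 686, 629, 604, 573, 431, 218, 130 bp.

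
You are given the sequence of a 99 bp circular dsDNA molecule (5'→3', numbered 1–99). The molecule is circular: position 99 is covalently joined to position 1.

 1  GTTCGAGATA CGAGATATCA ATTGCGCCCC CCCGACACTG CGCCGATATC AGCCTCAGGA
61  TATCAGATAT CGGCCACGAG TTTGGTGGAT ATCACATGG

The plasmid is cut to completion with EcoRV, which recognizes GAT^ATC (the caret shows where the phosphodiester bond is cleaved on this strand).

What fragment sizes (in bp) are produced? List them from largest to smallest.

31, 25, 22, 14, 7 bp

EcoRV sites (GATATC) start at positions 14, 45, 59, 66, 88.
EcoRV cuts after base 3 of each site, so after positions 16, 47, 61, 68, 90.
Circular molecule, 5 cuts → 5 fragments:
  17–47 → 31 bp
  48–61 → 14 bp
  62–68 → 7 bp
  69–90 → 22 bp
  91–99 then 1–16 → 9 + 16 = 25 bp
Sorted largest to smallest: 31, 25, 22, 14, 7 bp.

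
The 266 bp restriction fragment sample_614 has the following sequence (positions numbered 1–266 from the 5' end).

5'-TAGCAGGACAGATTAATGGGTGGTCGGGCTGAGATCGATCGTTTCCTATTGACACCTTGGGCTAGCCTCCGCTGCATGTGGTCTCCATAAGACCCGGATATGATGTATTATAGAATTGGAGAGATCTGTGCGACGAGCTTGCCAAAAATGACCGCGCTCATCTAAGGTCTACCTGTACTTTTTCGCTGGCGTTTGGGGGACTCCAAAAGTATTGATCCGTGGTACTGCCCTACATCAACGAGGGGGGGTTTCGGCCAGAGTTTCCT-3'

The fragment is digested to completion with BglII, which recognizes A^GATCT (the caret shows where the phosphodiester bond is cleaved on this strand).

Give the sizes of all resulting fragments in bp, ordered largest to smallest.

144, 122 bp

The BglII site (AGATCT) starts at position 122.
BglII cuts after the first base of each site, so after position 122.
Linear molecule, 1 cut → 2 fragments:
  1–122 → 122 bp
  123–266 → 144 bp
Sorted largest to smallest: 144, 122 bp.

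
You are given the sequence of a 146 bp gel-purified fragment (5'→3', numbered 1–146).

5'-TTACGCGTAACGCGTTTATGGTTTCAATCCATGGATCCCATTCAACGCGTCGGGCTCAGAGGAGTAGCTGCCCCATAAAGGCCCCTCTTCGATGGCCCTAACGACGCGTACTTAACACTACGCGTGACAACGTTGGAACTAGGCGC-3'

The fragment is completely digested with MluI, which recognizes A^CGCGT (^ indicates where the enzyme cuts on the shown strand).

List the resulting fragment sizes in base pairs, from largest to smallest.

MluI sites (ACGCGT) start at positions 3, 10, 45, 104, 120.
MluI cuts after the first base of each site, so after positions 3, 10, 45, 104, 120.
Linear molecule, 5 cuts → 6 fragments:
  1–3 → 3 bp
  4–10 → 7 bp
  11–45 → 35 bp
  46–104 → 59 bp
  105–120 → 16 bp
  121–146 → 26 bp
Sorted largest to smallest: 59, 35, 26, 16, 7, 3 bp.

59, 35, 26, 16, 7, 3 bp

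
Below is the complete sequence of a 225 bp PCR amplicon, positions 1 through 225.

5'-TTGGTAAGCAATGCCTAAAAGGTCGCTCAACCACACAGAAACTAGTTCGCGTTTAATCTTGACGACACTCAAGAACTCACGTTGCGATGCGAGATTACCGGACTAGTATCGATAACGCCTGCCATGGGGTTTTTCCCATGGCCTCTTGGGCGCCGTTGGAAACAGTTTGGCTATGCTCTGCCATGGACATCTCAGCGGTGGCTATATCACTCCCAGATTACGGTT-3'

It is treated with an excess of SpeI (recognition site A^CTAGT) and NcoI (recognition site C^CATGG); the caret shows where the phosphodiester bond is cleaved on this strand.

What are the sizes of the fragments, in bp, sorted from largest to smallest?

61, 45, 44, 41, 20, 14 bp

SpeI sites (ACTAGT) start at positions 41, 102.
SpeI cuts after the first base of each site, so after positions 41, 102.
NcoI sites (CCATGG) start at positions 122, 136, 181.
NcoI cuts after the first base of each site, so after positions 122, 136, 181.
Combined cut positions: 41, 102, 122, 136, 181.
Linear molecule, 5 cuts → 6 fragments:
  1–41 → 41 bp
  42–102 → 61 bp
  103–122 → 20 bp
  123–136 → 14 bp
  137–181 → 45 bp
  182–225 → 44 bp
Sorted largest to smallest: 61, 45, 44, 41, 20, 14 bp.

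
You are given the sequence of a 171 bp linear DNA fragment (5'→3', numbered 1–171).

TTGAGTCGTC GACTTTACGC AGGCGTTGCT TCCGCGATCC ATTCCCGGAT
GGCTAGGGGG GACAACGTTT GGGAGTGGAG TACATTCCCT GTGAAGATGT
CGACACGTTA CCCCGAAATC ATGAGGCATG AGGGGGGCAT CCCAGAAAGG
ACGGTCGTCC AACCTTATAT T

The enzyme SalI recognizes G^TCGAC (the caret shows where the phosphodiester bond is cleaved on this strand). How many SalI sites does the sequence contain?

2

GTCGAC occurs starting at positions 8, 99.
SalI cuts at 2 sites.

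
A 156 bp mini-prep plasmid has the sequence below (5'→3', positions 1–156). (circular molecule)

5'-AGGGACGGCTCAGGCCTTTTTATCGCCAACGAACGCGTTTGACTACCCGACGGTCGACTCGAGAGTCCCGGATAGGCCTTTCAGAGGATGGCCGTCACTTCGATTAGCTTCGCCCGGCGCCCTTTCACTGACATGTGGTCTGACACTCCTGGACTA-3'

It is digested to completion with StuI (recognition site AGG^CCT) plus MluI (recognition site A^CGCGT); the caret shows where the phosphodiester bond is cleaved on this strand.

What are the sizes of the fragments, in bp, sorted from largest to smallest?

StuI sites (AGGCCT) start at positions 12, 74.
StuI cuts after base 3 of each site, so after positions 14, 76.
The MluI site (ACGCGT) starts at position 33.
MluI cuts after the first base of each site, so after position 33.
Combined cut positions: 14, 33, 76.
Circular molecule, 3 cuts → 3 fragments:
  15–33 → 19 bp
  34–76 → 43 bp
  77–156 then 1–14 → 80 + 14 = 94 bp
Sorted largest to smallest: 94, 43, 19 bp.

94, 43, 19 bp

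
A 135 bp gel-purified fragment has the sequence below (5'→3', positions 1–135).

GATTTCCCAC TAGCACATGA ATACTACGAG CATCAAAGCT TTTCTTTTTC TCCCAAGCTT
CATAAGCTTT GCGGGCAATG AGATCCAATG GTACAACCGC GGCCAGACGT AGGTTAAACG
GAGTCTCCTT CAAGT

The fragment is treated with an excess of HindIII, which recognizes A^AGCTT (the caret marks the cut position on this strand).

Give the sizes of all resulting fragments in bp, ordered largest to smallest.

HindIII sites (AAGCTT) start at positions 36, 55, 64.
HindIII cuts after the first base of each site, so after positions 36, 55, 64.
Linear molecule, 3 cuts → 4 fragments:
  1–36 → 36 bp
  37–55 → 19 bp
  56–64 → 9 bp
  65–135 → 71 bp
Sorted largest to smallest: 71, 36, 19, 9 bp.

71, 36, 19, 9 bp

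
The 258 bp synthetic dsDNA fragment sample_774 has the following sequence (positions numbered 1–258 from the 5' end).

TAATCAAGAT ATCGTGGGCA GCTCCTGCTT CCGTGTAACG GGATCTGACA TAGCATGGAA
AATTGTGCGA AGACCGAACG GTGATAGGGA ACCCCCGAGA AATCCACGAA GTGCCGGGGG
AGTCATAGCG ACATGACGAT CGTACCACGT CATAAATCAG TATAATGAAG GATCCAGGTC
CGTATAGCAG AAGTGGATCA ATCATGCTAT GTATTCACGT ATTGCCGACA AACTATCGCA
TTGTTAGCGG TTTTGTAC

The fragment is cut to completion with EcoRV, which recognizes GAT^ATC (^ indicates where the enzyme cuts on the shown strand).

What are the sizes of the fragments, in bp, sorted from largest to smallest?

The EcoRV site (GATATC) starts at position 8.
EcoRV cuts after base 3 of each site, so after position 10.
Linear molecule, 1 cut → 2 fragments:
  1–10 → 10 bp
  11–258 → 248 bp
Sorted largest to smallest: 248, 10 bp.

248, 10 bp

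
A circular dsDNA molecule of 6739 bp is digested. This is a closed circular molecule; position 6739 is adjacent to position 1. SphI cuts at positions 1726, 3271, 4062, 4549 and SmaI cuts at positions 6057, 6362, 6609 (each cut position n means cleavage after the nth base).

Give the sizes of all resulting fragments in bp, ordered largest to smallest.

1856, 1545, 1508, 791, 487, 305, 247 bp

Combined cut positions (sorted): 1726, 3271, 4062, 4549, 6057, 6362, 6609.
Circular molecule, 7 cuts → 7 fragments:
  3271 − 1726 = 1545 bp
  4062 − 3271 = 791 bp
  4549 − 4062 = 487 bp
  6057 − 4549 = 1508 bp
  6362 − 6057 = 305 bp
  6609 − 6362 = 247 bp
  wrap: 6739 − 6609 + 1726 = 1856 bp
Sorted largest to smallest: 1856, 1545, 1508, 791, 487, 305, 247 bp.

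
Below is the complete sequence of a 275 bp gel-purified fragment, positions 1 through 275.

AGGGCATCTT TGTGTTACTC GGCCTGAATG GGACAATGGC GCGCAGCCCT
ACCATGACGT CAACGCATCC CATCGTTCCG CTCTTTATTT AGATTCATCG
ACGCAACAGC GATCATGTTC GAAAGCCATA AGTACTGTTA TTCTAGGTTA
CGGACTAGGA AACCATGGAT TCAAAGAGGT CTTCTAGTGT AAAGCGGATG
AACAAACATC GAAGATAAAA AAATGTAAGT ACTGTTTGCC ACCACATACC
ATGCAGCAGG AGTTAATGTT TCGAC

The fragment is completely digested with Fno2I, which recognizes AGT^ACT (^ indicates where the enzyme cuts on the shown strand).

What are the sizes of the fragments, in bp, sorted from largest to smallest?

133, 97, 45 bp

Fno2I sites (AGTACT) start at positions 131, 228.
Fno2I cuts after base 3 of each site, so after positions 133, 230.
Linear molecule, 2 cuts → 3 fragments:
  1–133 → 133 bp
  134–230 → 97 bp
  231–275 → 45 bp
Sorted largest to smallest: 133, 97, 45 bp.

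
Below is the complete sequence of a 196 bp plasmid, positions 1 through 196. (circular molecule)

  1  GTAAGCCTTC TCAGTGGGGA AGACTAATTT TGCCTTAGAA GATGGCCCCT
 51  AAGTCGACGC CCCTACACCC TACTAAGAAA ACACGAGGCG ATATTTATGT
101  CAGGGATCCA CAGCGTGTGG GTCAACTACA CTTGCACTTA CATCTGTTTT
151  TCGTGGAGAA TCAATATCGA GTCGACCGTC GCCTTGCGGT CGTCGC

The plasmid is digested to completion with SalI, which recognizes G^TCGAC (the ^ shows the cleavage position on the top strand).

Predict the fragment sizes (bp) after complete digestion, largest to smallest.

SalI sites (GTCGAC) start at positions 53, 171.
SalI cuts after the first base of each site, so after positions 53, 171.
Circular molecule, 2 cuts → 2 fragments:
  54–171 → 118 bp
  172–196 then 1–53 → 25 + 53 = 78 bp
Sorted largest to smallest: 118, 78 bp.

118, 78 bp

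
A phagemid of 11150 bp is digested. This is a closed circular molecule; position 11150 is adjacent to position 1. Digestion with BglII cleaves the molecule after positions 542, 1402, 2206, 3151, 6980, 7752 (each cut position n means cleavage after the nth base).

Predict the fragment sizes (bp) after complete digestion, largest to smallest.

3940, 3829, 945, 860, 804, 772 bp

Circular molecule, 6 cuts → 6 fragments:
  1402 − 542 = 860 bp
  2206 − 1402 = 804 bp
  3151 − 2206 = 945 bp
  6980 − 3151 = 3829 bp
  7752 − 6980 = 772 bp
  wrap: 11150 − 7752 + 542 = 3940 bp
Sorted largest to smallest: 3940, 3829, 945, 860, 804, 772 bp.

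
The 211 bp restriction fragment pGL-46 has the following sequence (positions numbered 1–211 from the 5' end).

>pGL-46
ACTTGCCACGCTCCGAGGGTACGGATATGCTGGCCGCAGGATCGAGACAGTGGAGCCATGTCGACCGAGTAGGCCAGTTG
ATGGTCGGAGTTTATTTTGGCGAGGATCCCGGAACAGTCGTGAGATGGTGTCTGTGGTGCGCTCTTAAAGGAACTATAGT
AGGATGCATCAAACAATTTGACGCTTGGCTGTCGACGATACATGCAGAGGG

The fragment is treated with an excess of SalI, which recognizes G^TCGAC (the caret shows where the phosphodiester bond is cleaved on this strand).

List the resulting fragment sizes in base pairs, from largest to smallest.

131, 60, 20 bp

SalI sites (GTCGAC) start at positions 60, 191.
SalI cuts after the first base of each site, so after positions 60, 191.
Linear molecule, 2 cuts → 3 fragments:
  1–60 → 60 bp
  61–191 → 131 bp
  192–211 → 20 bp
Sorted largest to smallest: 131, 60, 20 bp.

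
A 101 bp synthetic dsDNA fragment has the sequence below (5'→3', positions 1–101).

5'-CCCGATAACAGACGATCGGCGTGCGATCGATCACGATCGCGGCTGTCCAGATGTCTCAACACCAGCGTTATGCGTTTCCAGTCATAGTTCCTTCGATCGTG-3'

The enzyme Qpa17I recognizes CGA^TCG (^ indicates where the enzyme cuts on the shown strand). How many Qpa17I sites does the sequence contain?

CGATCG occurs starting at positions 13, 24, 34, 94.
Qpa17I cuts at 4 sites.

4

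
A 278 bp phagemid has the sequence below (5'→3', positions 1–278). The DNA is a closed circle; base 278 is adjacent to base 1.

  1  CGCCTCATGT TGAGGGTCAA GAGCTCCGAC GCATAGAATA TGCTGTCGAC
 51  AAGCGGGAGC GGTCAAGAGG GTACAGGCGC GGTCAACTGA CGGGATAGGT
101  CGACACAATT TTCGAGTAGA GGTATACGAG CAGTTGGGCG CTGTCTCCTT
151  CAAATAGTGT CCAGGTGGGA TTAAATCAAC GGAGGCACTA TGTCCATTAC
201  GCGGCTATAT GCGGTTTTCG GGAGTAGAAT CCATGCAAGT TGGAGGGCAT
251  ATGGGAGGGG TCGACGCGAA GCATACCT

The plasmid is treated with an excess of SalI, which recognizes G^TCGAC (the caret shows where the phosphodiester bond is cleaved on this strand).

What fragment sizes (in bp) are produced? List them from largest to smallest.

SalI sites (GTCGAC) start at positions 45, 99, 260.
SalI cuts after the first base of each site, so after positions 45, 99, 260.
Circular molecule, 3 cuts → 3 fragments:
  46–99 → 54 bp
  100–260 → 161 bp
  261–278 then 1–45 → 18 + 45 = 63 bp
Sorted largest to smallest: 161, 63, 54 bp.

161, 63, 54 bp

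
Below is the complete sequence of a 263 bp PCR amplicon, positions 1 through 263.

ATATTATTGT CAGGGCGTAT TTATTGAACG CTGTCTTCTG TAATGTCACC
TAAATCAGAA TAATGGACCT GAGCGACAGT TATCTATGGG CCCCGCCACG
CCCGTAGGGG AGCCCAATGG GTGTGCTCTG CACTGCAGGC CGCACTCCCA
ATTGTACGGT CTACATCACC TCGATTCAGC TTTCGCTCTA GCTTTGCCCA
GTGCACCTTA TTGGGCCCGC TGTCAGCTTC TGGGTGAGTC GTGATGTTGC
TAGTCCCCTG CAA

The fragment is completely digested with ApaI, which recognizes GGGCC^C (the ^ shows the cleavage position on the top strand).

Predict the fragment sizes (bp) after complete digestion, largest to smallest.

ApaI sites (GGGCCC) start at positions 88, 213.
ApaI cuts after base 5 of each site (before the last base), so after positions 92, 217.
Linear molecule, 2 cuts → 3 fragments:
  1–92 → 92 bp
  93–217 → 125 bp
  218–263 → 46 bp
Sorted largest to smallest: 125, 92, 46 bp.

125, 92, 46 bp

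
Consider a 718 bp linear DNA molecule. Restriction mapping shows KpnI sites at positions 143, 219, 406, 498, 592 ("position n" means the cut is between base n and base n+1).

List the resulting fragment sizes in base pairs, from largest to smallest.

Linear molecule, 5 cuts → 6 fragments:
  143 − 0 = 143 bp
  219 − 143 = 76 bp
  406 − 219 = 187 bp
  498 − 406 = 92 bp
  592 − 498 = 94 bp
  718 − 592 = 126 bp
Sorted largest to smallest: 187, 143, 126, 94, 92, 76 bp.

187, 143, 126, 94, 92, 76 bp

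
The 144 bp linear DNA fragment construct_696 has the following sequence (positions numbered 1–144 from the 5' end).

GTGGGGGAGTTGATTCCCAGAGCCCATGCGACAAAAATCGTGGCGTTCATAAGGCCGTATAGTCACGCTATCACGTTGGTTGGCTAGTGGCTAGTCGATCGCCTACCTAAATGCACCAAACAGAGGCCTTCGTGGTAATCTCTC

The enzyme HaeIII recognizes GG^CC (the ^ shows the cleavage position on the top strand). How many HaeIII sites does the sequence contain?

2

GGCC occurs starting at positions 53, 125.
HaeIII cuts at 2 sites.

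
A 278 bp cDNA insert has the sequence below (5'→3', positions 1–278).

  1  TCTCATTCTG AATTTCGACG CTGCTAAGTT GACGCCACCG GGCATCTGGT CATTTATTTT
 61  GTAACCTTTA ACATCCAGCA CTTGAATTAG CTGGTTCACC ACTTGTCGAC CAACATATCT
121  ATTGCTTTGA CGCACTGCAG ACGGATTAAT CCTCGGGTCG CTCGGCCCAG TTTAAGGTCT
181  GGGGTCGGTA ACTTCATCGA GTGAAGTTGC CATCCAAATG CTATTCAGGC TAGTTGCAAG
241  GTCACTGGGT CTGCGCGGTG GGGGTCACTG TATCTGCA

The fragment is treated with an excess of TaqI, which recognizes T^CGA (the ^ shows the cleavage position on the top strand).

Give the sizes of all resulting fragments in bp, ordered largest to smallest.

TaqI sites (TCGA) start at positions 15, 106, 197.
TaqI cuts after the first base of each site, so after positions 15, 106, 197.
Linear molecule, 3 cuts → 4 fragments:
  1–15 → 15 bp
  16–106 → 91 bp
  107–197 → 91 bp
  198–278 → 81 bp
Sorted largest to smallest: 91, 91, 81, 15 bp.

91, 91, 81, 15 bp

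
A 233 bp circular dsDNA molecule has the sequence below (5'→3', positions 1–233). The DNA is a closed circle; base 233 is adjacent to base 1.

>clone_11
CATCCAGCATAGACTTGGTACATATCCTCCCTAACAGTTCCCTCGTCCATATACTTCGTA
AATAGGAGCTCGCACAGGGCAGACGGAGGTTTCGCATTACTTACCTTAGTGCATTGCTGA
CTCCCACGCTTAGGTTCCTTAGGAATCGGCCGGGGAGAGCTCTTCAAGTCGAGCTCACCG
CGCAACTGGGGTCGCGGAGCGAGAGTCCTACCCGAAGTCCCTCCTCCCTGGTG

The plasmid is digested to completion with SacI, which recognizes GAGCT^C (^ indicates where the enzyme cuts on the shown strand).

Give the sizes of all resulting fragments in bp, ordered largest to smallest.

128, 91, 14 bp

SacI sites (GAGCTC) start at positions 66, 157, 171.
SacI cuts after base 5 of each site (before the last base), so after positions 70, 161, 175.
Circular molecule, 3 cuts → 3 fragments:
  71–161 → 91 bp
  162–175 → 14 bp
  176–233 then 1–70 → 58 + 70 = 128 bp
Sorted largest to smallest: 128, 91, 14 bp.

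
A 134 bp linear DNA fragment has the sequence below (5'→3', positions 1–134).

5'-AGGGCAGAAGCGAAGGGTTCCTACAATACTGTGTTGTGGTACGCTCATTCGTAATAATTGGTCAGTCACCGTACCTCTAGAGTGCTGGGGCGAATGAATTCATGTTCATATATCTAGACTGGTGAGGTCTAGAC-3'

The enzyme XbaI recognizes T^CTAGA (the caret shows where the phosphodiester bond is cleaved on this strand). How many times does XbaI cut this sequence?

3

TCTAGA occurs starting at positions 76, 113, 128.
XbaI cuts at 3 sites.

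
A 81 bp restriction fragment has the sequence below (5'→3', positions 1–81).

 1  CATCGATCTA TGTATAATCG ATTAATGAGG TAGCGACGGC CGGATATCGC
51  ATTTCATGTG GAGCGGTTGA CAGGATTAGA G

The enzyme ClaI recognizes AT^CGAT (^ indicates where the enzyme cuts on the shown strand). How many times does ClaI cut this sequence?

2

ATCGAT occurs starting at positions 2, 17.
ClaI cuts at 2 sites.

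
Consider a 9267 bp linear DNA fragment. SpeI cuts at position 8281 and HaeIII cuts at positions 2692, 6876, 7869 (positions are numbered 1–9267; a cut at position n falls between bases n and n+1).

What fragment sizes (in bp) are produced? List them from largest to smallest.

Combined cut positions (sorted): 2692, 6876, 7869, 8281.
Linear molecule, 4 cuts → 5 fragments:
  2692 − 0 = 2692 bp
  6876 − 2692 = 4184 bp
  7869 − 6876 = 993 bp
  8281 − 7869 = 412 bp
  9267 − 8281 = 986 bp
Sorted largest to smallest: 4184, 2692, 993, 986, 412 bp.

4184, 2692, 993, 986, 412 bp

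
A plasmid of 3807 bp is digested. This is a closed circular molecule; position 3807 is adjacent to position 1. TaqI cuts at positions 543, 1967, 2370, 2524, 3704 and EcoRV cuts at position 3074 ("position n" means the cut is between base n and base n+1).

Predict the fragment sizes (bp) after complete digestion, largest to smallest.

1424, 646, 630, 550, 403, 154 bp

Combined cut positions (sorted): 543, 1967, 2370, 2524, 3074, 3704.
Circular molecule, 6 cuts → 6 fragments:
  1967 − 543 = 1424 bp
  2370 − 1967 = 403 bp
  2524 − 2370 = 154 bp
  3074 − 2524 = 550 bp
  3704 − 3074 = 630 bp
  wrap: 3807 − 3704 + 543 = 646 bp
Sorted largest to smallest: 1424, 646, 630, 550, 403, 154 bp.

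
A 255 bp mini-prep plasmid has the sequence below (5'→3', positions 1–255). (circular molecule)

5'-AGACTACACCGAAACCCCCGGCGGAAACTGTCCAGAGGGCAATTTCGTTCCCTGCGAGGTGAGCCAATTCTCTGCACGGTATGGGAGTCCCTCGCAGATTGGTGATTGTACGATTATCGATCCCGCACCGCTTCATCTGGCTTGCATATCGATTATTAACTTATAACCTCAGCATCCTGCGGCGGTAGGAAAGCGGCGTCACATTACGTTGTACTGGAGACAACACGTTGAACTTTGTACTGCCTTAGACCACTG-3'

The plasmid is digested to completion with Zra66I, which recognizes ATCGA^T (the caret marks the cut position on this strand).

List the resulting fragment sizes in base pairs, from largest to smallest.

Zra66I sites (ATCGAT) start at positions 116, 148.
Zra66I cuts after base 5 of each site (before the last base), so after positions 120, 152.
Circular molecule, 2 cuts → 2 fragments:
  121–152 → 32 bp
  153–255 then 1–120 → 103 + 120 = 223 bp
Sorted largest to smallest: 223, 32 bp.

223, 32 bp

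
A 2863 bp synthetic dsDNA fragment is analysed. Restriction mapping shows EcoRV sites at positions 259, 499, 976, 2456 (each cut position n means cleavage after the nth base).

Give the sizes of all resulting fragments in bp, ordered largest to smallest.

Linear molecule, 4 cuts → 5 fragments:
  259 − 0 = 259 bp
  499 − 259 = 240 bp
  976 − 499 = 477 bp
  2456 − 976 = 1480 bp
  2863 − 2456 = 407 bp
Sorted largest to smallest: 1480, 477, 407, 259, 240 bp.

1480, 477, 407, 259, 240 bp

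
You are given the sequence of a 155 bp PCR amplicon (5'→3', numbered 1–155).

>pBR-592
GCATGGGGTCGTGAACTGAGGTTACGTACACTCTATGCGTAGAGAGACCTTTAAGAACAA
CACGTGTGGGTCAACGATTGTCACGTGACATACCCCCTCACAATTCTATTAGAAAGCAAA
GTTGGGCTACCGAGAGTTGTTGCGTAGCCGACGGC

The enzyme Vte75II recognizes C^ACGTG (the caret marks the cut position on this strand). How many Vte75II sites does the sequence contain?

2

CACGTG occurs starting at positions 61, 82.
Vte75II cuts at 2 sites.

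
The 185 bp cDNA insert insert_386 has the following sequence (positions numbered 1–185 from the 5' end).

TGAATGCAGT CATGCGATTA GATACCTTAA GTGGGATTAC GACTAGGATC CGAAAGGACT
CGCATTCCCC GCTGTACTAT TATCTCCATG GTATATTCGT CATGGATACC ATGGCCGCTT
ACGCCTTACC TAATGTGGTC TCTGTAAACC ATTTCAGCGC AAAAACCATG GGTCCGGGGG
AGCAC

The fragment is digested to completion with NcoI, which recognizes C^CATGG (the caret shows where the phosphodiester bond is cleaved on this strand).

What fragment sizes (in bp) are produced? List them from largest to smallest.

86, 57, 23, 19 bp

NcoI sites (CCATGG) start at positions 86, 109, 166.
NcoI cuts after the first base of each site, so after positions 86, 109, 166.
Linear molecule, 3 cuts → 4 fragments:
  1–86 → 86 bp
  87–109 → 23 bp
  110–166 → 57 bp
  167–185 → 19 bp
Sorted largest to smallest: 86, 57, 23, 19 bp.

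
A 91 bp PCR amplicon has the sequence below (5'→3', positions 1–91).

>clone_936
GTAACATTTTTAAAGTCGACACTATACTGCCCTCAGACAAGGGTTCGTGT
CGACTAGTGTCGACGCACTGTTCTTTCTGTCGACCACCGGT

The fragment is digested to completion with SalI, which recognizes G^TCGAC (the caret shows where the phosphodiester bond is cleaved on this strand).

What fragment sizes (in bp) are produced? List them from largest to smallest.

34, 20, 15, 12, 10 bp

SalI sites (GTCGAC) start at positions 15, 49, 59, 79.
SalI cuts after the first base of each site, so after positions 15, 49, 59, 79.
Linear molecule, 4 cuts → 5 fragments:
  1–15 → 15 bp
  16–49 → 34 bp
  50–59 → 10 bp
  60–79 → 20 bp
  80–91 → 12 bp
Sorted largest to smallest: 34, 20, 15, 12, 10 bp.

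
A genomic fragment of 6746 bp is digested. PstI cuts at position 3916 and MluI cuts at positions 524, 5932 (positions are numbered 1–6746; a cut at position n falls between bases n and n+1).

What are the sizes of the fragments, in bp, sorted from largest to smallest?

3392, 2016, 814, 524 bp

Combined cut positions (sorted): 524, 3916, 5932.
Linear molecule, 3 cuts → 4 fragments:
  524 − 0 = 524 bp
  3916 − 524 = 3392 bp
  5932 − 3916 = 2016 bp
  6746 − 5932 = 814 bp
Sorted largest to smallest: 3392, 2016, 814, 524 bp.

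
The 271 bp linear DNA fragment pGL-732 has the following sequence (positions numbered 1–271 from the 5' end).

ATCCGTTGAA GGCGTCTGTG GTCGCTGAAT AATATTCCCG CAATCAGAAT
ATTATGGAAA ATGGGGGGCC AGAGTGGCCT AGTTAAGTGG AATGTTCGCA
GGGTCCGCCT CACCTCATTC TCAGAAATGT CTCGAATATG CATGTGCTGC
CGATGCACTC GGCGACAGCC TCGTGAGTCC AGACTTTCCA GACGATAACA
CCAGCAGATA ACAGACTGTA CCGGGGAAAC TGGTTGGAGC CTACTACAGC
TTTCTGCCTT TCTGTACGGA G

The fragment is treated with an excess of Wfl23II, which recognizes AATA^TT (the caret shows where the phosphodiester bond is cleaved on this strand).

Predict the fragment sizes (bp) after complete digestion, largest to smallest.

Wfl23II sites (AATATT) start at positions 31, 48.
Wfl23II cuts after base 4 of each site, so after positions 34, 51.
Linear molecule, 2 cuts → 3 fragments:
  1–34 → 34 bp
  35–51 → 17 bp
  52–271 → 220 bp
Sorted largest to smallest: 220, 34, 17 bp.

220, 34, 17 bp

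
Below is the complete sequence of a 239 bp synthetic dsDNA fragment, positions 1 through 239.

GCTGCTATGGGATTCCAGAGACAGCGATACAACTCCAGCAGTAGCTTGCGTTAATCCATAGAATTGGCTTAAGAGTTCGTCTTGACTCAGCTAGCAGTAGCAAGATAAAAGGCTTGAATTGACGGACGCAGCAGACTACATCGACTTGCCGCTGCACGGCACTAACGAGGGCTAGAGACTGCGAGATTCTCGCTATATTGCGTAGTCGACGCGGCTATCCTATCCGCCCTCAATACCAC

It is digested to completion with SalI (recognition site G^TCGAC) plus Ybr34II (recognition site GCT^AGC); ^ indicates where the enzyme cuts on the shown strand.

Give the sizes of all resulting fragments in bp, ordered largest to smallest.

113, 92, 34 bp

The SalI site (GTCGAC) starts at position 205.
SalI cuts after the first base of each site, so after position 205.
The Ybr34II site (GCTAGC) starts at position 90.
Ybr34II cuts after base 3 of each site, so after position 92.
Combined cut positions: 92, 205.
Linear molecule, 2 cuts → 3 fragments:
  1–92 → 92 bp
  93–205 → 113 bp
  206–239 → 34 bp
Sorted largest to smallest: 113, 92, 34 bp.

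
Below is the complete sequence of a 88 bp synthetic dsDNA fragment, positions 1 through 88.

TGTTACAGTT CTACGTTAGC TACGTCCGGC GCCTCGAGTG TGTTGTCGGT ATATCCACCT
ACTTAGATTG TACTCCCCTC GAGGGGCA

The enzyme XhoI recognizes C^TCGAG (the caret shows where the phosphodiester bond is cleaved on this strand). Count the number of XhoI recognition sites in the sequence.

CTCGAG occurs starting at positions 33, 78.
XhoI cuts at 2 sites.

2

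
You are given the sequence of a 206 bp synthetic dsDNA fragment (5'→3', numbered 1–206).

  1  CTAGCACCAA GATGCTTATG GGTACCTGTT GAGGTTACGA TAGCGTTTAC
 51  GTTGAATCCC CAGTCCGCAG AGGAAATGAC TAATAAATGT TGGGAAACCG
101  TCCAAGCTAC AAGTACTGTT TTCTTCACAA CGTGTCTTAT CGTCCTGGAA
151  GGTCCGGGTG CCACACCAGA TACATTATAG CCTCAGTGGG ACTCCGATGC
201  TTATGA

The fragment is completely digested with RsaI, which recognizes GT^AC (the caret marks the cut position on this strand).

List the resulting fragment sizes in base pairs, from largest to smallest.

RsaI sites (GTAC) start at positions 22, 113.
RsaI cuts after base 2 of each site, so after positions 23, 114.
Linear molecule, 2 cuts → 3 fragments:
  1–23 → 23 bp
  24–114 → 91 bp
  115–206 → 92 bp
Sorted largest to smallest: 92, 91, 23 bp.

92, 91, 23 bp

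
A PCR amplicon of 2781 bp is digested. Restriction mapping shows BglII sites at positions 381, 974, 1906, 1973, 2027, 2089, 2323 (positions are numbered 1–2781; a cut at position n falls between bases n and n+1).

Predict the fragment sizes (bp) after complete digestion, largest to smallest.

932, 593, 458, 381, 234, 67, 62, 54 bp

Linear molecule, 7 cuts → 8 fragments:
  381 − 0 = 381 bp
  974 − 381 = 593 bp
  1906 − 974 = 932 bp
  1973 − 1906 = 67 bp
  2027 − 1973 = 54 bp
  2089 − 2027 = 62 bp
  2323 − 2089 = 234 bp
  2781 − 2323 = 458 bp
Sorted largest to smallest: 932, 593, 458, 381, 234, 67, 62, 54 bp.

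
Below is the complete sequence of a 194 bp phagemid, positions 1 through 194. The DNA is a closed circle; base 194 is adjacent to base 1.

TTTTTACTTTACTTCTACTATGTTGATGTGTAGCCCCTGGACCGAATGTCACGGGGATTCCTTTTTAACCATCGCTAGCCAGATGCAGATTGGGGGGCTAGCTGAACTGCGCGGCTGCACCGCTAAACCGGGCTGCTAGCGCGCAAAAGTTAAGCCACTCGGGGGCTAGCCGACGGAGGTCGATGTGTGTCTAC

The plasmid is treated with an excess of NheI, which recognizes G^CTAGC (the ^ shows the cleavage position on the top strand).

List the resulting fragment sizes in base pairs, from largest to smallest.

103, 38, 30, 23 bp

NheI sites (GCTAGC) start at positions 74, 97, 135, 165.
NheI cuts after the first base of each site, so after positions 74, 97, 135, 165.
Circular molecule, 4 cuts → 4 fragments:
  75–97 → 23 bp
  98–135 → 38 bp
  136–165 → 30 bp
  166–194 then 1–74 → 29 + 74 = 103 bp
Sorted largest to smallest: 103, 38, 30, 23 bp.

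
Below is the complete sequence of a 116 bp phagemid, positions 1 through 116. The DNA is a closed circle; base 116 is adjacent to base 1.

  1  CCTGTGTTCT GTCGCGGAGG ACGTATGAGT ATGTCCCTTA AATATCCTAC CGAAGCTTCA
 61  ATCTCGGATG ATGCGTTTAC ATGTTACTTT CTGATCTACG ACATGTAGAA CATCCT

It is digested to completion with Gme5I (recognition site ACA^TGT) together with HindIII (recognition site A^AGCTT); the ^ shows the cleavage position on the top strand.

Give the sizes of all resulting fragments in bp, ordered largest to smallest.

Gme5I sites (ACATGT) start at positions 79, 101.
Gme5I cuts after base 3 of each site, so after positions 81, 103.
The HindIII site (AAGCTT) starts at position 53.
HindIII cuts after the first base of each site, so after position 53.
Combined cut positions: 53, 81, 103.
Circular molecule, 3 cuts → 3 fragments:
  54–81 → 28 bp
  82–103 → 22 bp
  104–116 then 1–53 → 13 + 53 = 66 bp
Sorted largest to smallest: 66, 28, 22 bp.

66, 28, 22 bp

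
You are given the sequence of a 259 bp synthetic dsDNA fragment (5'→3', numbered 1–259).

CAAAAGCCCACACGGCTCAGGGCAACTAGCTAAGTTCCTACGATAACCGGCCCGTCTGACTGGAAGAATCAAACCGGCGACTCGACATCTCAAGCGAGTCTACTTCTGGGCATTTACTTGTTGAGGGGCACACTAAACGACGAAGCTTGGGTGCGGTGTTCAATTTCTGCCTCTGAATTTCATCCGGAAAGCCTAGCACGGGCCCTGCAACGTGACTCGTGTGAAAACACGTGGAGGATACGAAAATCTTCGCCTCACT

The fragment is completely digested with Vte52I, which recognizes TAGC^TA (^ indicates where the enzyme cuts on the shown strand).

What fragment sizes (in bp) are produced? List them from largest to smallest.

The Vte52I site (TAGCTA) starts at position 27.
Vte52I cuts after base 4 of each site, so after position 30.
Linear molecule, 1 cut → 2 fragments:
  1–30 → 30 bp
  31–259 → 229 bp
Sorted largest to smallest: 229, 30 bp.

229, 30 bp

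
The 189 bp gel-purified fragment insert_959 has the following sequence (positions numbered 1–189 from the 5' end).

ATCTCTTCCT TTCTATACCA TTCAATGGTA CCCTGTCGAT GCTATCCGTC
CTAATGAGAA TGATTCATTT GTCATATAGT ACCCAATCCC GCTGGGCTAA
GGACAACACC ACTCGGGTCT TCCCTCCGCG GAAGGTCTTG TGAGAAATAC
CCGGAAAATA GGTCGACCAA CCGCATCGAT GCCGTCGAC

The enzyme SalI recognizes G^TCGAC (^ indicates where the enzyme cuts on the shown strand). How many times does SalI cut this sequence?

2

GTCGAC occurs starting at positions 162, 184.
SalI cuts at 2 sites.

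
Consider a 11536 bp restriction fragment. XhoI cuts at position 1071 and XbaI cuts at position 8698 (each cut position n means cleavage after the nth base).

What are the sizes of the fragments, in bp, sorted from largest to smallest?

7627, 2838, 1071 bp

Combined cut positions (sorted): 1071, 8698.
Linear molecule, 2 cuts → 3 fragments:
  1071 − 0 = 1071 bp
  8698 − 1071 = 7627 bp
  11536 − 8698 = 2838 bp
Sorted largest to smallest: 7627, 2838, 1071 bp.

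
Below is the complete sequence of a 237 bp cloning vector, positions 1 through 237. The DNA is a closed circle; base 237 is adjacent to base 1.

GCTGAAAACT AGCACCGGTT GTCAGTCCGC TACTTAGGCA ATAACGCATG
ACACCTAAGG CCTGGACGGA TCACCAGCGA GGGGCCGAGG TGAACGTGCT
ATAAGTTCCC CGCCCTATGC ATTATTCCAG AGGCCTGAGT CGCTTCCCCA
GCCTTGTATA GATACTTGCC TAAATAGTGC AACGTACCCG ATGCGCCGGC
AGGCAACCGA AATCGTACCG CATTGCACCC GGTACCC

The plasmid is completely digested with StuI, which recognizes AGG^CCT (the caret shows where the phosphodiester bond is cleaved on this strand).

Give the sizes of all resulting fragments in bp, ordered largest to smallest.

StuI sites (AGGCCT) start at positions 58, 131.
StuI cuts after base 3 of each site, so after positions 60, 133.
Circular molecule, 2 cuts → 2 fragments:
  61–133 → 73 bp
  134–237 then 1–60 → 104 + 60 = 164 bp
Sorted largest to smallest: 164, 73 bp.

164, 73 bp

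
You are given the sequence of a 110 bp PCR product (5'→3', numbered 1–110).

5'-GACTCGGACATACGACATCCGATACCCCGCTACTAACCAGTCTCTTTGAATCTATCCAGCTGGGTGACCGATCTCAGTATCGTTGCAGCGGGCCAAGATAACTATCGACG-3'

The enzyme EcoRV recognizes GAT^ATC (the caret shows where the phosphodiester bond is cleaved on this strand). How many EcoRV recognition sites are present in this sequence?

No occurrence of GATATC is present in the sequence.
EcoRV does not cut: 0 sites.

0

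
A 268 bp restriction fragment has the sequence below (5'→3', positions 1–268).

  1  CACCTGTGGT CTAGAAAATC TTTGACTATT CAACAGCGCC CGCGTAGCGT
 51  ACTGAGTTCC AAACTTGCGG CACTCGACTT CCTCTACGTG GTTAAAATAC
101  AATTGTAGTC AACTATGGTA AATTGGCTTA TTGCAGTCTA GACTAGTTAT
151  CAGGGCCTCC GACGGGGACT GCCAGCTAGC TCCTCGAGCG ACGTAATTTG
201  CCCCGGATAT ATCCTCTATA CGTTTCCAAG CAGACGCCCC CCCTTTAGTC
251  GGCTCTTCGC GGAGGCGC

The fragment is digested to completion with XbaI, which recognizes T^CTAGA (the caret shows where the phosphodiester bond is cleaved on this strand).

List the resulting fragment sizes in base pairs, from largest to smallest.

XbaI sites (TCTAGA) start at positions 10, 137.
XbaI cuts after the first base of each site, so after positions 10, 137.
Linear molecule, 2 cuts → 3 fragments:
  1–10 → 10 bp
  11–137 → 127 bp
  138–268 → 131 bp
Sorted largest to smallest: 131, 127, 10 bp.

131, 127, 10 bp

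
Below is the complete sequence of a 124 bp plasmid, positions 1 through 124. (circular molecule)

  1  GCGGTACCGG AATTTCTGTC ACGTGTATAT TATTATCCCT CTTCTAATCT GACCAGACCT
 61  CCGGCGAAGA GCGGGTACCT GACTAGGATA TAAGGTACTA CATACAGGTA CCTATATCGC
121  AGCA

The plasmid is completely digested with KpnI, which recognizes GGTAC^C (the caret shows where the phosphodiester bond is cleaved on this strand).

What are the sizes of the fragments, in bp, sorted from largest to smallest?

KpnI sites (GGTACC) start at positions 3, 74, 107.
KpnI cuts after base 5 of each site (before the last base), so after positions 7, 78, 111.
Circular molecule, 3 cuts → 3 fragments:
  8–78 → 71 bp
  79–111 → 33 bp
  112–124 then 1–7 → 13 + 7 = 20 bp
Sorted largest to smallest: 71, 33, 20 bp.

71, 33, 20 bp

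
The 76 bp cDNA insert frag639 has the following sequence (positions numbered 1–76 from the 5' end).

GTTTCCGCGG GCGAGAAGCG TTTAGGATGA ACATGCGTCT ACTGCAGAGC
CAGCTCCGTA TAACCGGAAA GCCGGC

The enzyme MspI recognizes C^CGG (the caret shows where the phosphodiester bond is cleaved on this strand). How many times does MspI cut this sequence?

2

CCGG occurs starting at positions 64, 72.
MspI cuts at 2 sites.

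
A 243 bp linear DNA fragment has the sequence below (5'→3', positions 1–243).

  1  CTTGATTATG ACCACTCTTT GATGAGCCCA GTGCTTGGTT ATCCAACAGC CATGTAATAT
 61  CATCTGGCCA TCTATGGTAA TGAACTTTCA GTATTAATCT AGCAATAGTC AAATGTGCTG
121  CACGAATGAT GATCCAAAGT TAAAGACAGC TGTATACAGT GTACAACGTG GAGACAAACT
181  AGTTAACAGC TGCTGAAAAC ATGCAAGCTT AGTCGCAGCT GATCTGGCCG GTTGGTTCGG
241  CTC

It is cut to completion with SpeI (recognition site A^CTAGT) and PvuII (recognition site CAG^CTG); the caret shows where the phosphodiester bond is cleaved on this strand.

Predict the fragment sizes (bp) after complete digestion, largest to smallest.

149, 29, 29, 25, 11 bp

The SpeI site (ACTAGT) starts at position 178.
SpeI cuts after the first base of each site, so after position 178.
PvuII sites (CAGCTG) start at positions 147, 187, 216.
PvuII cuts after base 3 of each site, so after positions 149, 189, 218.
Combined cut positions: 149, 178, 189, 218.
Linear molecule, 4 cuts → 5 fragments:
  1–149 → 149 bp
  150–178 → 29 bp
  179–189 → 11 bp
  190–218 → 29 bp
  219–243 → 25 bp
Sorted largest to smallest: 149, 29, 29, 25, 11 bp.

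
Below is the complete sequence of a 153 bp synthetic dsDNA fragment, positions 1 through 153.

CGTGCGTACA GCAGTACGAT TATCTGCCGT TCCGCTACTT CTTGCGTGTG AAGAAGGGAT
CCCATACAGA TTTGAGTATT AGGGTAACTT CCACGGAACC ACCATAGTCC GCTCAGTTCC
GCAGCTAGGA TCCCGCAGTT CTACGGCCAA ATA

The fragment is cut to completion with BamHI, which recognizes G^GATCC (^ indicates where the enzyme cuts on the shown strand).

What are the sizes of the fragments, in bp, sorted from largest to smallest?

BamHI sites (GGATCC) start at positions 57, 128.
BamHI cuts after the first base of each site, so after positions 57, 128.
Linear molecule, 2 cuts → 3 fragments:
  1–57 → 57 bp
  58–128 → 71 bp
  129–153 → 25 bp
Sorted largest to smallest: 71, 57, 25 bp.

71, 57, 25 bp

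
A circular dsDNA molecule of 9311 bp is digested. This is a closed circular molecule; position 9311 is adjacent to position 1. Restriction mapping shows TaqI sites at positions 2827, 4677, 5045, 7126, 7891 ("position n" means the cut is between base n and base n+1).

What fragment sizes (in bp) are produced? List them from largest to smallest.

Circular molecule, 5 cuts → 5 fragments:
  4677 − 2827 = 1850 bp
  5045 − 4677 = 368 bp
  7126 − 5045 = 2081 bp
  7891 − 7126 = 765 bp
  wrap: 9311 − 7891 + 2827 = 4247 bp
Sorted largest to smallest: 4247, 2081, 1850, 765, 368 bp.

4247, 2081, 1850, 765, 368 bp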